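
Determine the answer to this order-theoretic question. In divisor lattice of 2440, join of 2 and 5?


In a divisor lattice, join = lcm (least common multiple).
gcd(2,5) = 1
lcm(2,5) = 2*5/gcd = 10/1 = 10


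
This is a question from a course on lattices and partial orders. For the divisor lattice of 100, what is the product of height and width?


Height = length of longest chain minus 1; width = size of largest antichain.
A maximum chain: 1 | 5 | 25 | 50 | 100  (height 4).
A maximum antichain: {4, 10, 25}  (width 3).
Product = 4 * 3 = 12


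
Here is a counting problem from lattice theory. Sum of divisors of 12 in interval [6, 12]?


Interval [6,12] in divisors of 12: [6, 12]
Sum = 18


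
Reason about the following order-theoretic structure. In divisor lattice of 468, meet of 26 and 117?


In a divisor lattice, meet = gcd (greatest common divisor).
By Euclidean algorithm or factoring: gcd(26,117) = 13


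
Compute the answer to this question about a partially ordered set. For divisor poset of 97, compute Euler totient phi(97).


phi(n) = n * prod_{p|n} (1 - 1/p).
Prime divisors of 97: [97]
phi(97) = 97 * (1 - 1/97)
phi(97) = 96


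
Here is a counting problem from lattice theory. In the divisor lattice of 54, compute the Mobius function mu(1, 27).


In a divisor lattice, mu(a,b) = mu(b/a) where mu is the classical Mobius function.
b/a = 27/1 = 27
Prime factorization of 27: primes [3]
27 is not squarefree, so mu(27) = 0


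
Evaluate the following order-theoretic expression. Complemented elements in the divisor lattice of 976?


An element a is complemented if some b has a meet b = bottom, a join b = top.
a is complemented iff gcd(a, n/a)=1, i.e. a is a unitary divisor of 976.
Complemented elements: 1, 16, 61, 976
Count: 4


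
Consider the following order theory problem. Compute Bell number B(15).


B(n) = number of set partitions of an n-element set.
B(n) satisfies the recurrence: B(n+1) = sum_k C(n,k)*B(k).
B(15) = 1382958545


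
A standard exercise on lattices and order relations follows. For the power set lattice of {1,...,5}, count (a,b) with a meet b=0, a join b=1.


Complement pair (a,b): a meet b = bottom, a join b = top.
Here: A intersect B = {} and A union B = {1,...,5}.
Pairs found: ({},{1,2,3,4,5}), ({1},{2,3,4,5}), ({2},{1,3,4,5}), ({3},{1,2,4,5}), ... (28 more)
Total ordered pairs: 32


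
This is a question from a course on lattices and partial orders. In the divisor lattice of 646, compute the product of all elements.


Divisors of 646: [1, 2, 17, 19, 34, 38, 323, 646]
Product = n^(d(n)/2) = 646^(8/2)
Product = 174152643856


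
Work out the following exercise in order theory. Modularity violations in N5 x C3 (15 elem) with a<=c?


Modular law: if a <= c then a v (b ^ c) = (a v b) ^ c.
Check all triples (a,b,c) with a <= c among 15 elements.
  e.g. a=(a,0), b=(c,0), c=(b,0): lhs=(a,0) != rhs=(b,0)
  e.g. a=(a,0), b=(c,1), c=(b,0): lhs=(a,0) != rhs=(b,0)
Total violating triples: 18


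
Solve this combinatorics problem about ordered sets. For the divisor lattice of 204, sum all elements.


sigma(n) = sum of divisors.
Divisors of 204: [1, 2, 3, 4, 6, 12, 17, 34, 51, 68, 102, 204]
Sum = 504


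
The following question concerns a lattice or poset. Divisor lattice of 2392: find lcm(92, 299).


In a divisor lattice, join = lcm (least common multiple).
gcd(92,299) = 23
lcm(92,299) = 92*299/gcd = 27508/23 = 1196


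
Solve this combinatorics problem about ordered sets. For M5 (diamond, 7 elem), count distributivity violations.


Distributive law: a ^ (b v c) = (a ^ b) v (a ^ c).
Check all 7^3 = 343 ordered triples (a,b,c).
  e.g. a=a1, b=a2, c=a3: lhs=a1 != rhs=0
  e.g. a=a1, b=a2, c=a4: lhs=a1 != rhs=0
Total violating triples: 60


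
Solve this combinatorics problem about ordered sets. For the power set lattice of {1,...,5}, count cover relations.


A cover relation a -< b holds when a < b with no c strictly between.
Cover relations:
  {} -< {1}
  {} -< {2}
  {} -< {3}
  {} -< {4}
  {} -< {5}
  {1} -< {1,2}
  {1} -< {1,3}
  {1} -< {1,4}
  ...72 more
Total: 80


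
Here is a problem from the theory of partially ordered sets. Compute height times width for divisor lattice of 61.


Height = length of longest chain minus 1; width = size of largest antichain.
A maximum chain: 1 | 61  (height 1).
A maximum antichain: {1}  (width 1).
Product = 1 * 1 = 1


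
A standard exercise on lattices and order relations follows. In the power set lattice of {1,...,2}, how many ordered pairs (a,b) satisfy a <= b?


The order relation is {(a,b) : a <= b}, reflexive so it includes (a,a).
Examples: ({},{}), ({},{1,2}), ({},{1}), ({},{2}), ({1,2},{1,2}), ...
Total ordered pairs: 9


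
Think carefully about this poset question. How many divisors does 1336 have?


Divisors of 1336: [1, 2, 4, 8, 167, 334, 668, 1336]
Count: 8


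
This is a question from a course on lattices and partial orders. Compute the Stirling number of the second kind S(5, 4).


S(n,k) = k*S(n-1,k) + S(n-1,k-1).
S(4,4) = 1, S(4,3) = 6
S(5,4) = 4*1 + 6 = 4 + 6
S(5,4) = 10


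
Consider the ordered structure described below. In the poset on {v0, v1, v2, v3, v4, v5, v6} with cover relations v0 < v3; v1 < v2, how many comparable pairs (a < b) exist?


A comparable pair {a,b} has a < b or b < a in the order.
Count unordered pairs where one element is strictly below the other.
Examples: {v0,v3}, {v1,v2}
Total comparable pairs: 2


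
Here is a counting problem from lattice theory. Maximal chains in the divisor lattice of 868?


A maximal chain goes from the minimum element to a maximal element via cover relations.
Counting all min-to-max paths in the cover graph.
Total maximal chains: 12


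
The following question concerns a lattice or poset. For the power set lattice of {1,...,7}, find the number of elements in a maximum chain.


A chain is a totally ordered subset; we count the number of elements in a maximum chain.
Compute, for each element x, the size of the longest chain ending at x:
  {}: 1
  {1}: 2
  {2}: 2
  {3}: 2
  {4}: 2
  {5}: 2
  ...
A maximum chain: {} < {1} < {1,2} < {1,2,3} < {1,2,3,4} < {1,2,3,4,5} < {1,2,3,4,5,6} < {1,2,3,4,5,6,7}
Number of elements in the longest chain: 8


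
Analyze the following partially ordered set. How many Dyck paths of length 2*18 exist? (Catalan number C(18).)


C(n) = C(2n, n) / (n+1).
C(36, 18) = 9075135300
C(18) = 9075135300 / 19 = 477638700


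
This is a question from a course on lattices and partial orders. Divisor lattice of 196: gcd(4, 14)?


Meet=gcd.
gcd(4,14)=2


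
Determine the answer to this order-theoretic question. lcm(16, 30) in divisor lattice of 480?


Join=lcm.
gcd(16,30)=2
lcm=240


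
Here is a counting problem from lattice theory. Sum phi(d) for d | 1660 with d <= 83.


Divisors of 1660 up to 83: [1, 2, 4, 5, 10, 20, 83]
phi values: [1, 1, 2, 4, 4, 8, 82]
Sum = 102


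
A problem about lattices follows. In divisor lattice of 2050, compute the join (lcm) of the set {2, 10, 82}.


In a divisor lattice, join = lcm (least common multiple).
Compute lcm iteratively: start with first element, then lcm(current, next).
Elements: [2, 10, 82]
lcm(2,10) = 10
lcm(10,82) = 410
Final lcm = 410


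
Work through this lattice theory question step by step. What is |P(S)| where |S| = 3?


Power set = 2^n.
2^3 = 8


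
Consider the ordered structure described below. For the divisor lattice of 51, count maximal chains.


A maximal chain goes from the minimum element to a maximal element via cover relations.
Counting all min-to-max paths in the cover graph.
Total maximal chains: 2


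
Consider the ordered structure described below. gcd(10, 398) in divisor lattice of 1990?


Meet=gcd.
gcd(10,398)=2


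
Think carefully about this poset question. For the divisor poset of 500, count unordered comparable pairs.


A comparable pair {a,b} has a < b or b < a in the order.
Count unordered pairs where one element is strictly below the other.
Examples: {1,2}, {1,4}, {1,5}, {1,10}, ...
Total comparable pairs: 48


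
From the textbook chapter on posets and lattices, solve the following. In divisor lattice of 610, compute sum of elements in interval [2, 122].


Interval [2,122] in divisors of 610: [2, 122]
Sum = 124


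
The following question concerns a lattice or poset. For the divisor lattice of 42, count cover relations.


A cover relation a -< b holds when a < b with no c strictly between.
Cover relations:
  1 -< 2
  1 -< 3
  1 -< 7
  2 -< 6
  2 -< 14
  3 -< 6
  3 -< 21
  6 -< 42
  ...4 more
Total: 12


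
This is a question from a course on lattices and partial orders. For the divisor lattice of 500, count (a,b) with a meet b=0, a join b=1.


Complement pair (a,b): a meet b = bottom, a join b = top.
Here: gcd(a,b)=1 and lcm(a,b)=500, i.e. a*b=500 with a,b coprime.
Pairs found: (1,500), (4,125), (125,4), (500,1)
Total ordered pairs: 4


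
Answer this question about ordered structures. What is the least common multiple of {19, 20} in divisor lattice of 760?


In a divisor lattice, join = lcm (least common multiple).
Compute lcm iteratively: start with first element, then lcm(current, next).
Elements: [19, 20]
lcm(19,20) = 380
Final lcm = 380


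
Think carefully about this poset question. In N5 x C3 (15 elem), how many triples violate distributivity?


Distributive law: a ^ (b v c) = (a ^ b) v (a ^ c).
Check all 15^3 = 3375 ordered triples (a,b,c).
  e.g. a=(b,0), b=(a,0), c=(c,0): lhs=(b,0) != rhs=(a,0)
  e.g. a=(b,0), b=(a,0), c=(c,1): lhs=(b,0) != rhs=(a,0)
Total violating triples: 54


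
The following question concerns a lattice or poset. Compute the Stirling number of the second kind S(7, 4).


S(n,k) = k*S(n-1,k) + S(n-1,k-1).
S(6,4) = 65, S(6,3) = 90
S(7,4) = 4*65 + 90 = 260 + 90
S(7,4) = 350


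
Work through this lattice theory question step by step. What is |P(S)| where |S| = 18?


Power set = 2^n.
2^18 = 262144


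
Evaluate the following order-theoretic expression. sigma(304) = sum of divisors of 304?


sigma(n) = sum of divisors.
Divisors of 304: [1, 2, 4, 8, 16, 19, 38, 76, 152, 304]
Sum = 620


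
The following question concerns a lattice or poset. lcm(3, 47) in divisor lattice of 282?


Join=lcm.
gcd(3,47)=1
lcm=141


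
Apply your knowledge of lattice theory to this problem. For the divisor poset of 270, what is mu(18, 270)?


In a divisor lattice, mu(a,b) = mu(b/a) where mu is the classical Mobius function.
b/a = 270/18 = 15
Prime factorization of 15: primes [3, 5]
15 is squarefree with 2 prime factor(s), so mu(15) = (-1)^2 = 1


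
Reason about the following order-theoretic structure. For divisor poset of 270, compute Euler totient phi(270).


phi(n) = n * prod_{p|n} (1 - 1/p).
Prime divisors of 270: [2, 3, 5]
phi(270) = 270 * (1 - 1/2) * (1 - 1/3) * (1 - 1/5)
phi(270) = 72


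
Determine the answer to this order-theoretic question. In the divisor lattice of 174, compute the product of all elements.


Divisors of 174: [1, 2, 3, 6, 29, 58, 87, 174]
Product = n^(d(n)/2) = 174^(8/2)
Product = 916636176


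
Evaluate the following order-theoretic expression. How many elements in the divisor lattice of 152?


Divisors of 152: [1, 2, 4, 8, 19, 38, 76, 152]
Count: 8


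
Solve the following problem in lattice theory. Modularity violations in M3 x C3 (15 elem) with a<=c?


Modular law: if a <= c then a v (b ^ c) = (a v b) ^ c.
Check all triples (a,b,c) with a <= c among 15 elements.
This lattice is modular (diamonds M_m and their chain-products are modular).
Total violating triples: 0


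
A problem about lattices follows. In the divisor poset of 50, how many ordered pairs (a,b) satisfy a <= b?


The order relation is {(a,b) : a <= b}, reflexive so it includes (a,a).
Examples: (1,1), (1,10), (1,2), (1,25), (1,5), ...
Total ordered pairs: 18


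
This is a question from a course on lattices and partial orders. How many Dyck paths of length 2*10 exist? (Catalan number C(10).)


C(n) = C(2n, n) / (n+1).
C(20, 10) = 184756
C(10) = 184756 / 11 = 16796


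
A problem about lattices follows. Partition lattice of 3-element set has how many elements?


B(n) = number of set partitions of an n-element set.
B(n) satisfies the recurrence: B(n+1) = sum_k C(n,k)*B(k).
B(3) = 5


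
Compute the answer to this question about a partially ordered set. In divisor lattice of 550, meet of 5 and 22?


In a divisor lattice, meet = gcd (greatest common divisor).
By Euclidean algorithm or factoring: gcd(5,22) = 1


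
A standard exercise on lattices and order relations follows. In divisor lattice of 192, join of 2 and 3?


In a divisor lattice, join = lcm (least common multiple).
gcd(2,3) = 1
lcm(2,3) = 2*3/gcd = 6/1 = 6


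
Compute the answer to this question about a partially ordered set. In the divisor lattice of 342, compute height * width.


Height = length of longest chain minus 1; width = size of largest antichain.
A maximum chain: 1 | 19 | 57 | 171 | 342  (height 4).
A maximum antichain: {6, 9, 38, 57}  (width 4).
Product = 4 * 4 = 16


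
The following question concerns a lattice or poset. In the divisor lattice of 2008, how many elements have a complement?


An element a is complemented if some b has a meet b = bottom, a join b = top.
a is complemented iff gcd(a, n/a)=1, i.e. a is a unitary divisor of 2008.
Complemented elements: 1, 8, 251, 2008
Count: 4


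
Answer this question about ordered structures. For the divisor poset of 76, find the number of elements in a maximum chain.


A chain is a totally ordered subset; we count the number of elements in a maximum chain.
Compute, for each element x, the size of the longest chain ending at x:
  1: 1
  2: 2
  19: 2
  4: 3
  38: 3
  76: 4
A maximum chain: 1 < 2 < 4 < 76
Number of elements in the longest chain: 4


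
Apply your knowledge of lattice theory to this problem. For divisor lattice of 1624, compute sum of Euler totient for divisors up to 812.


Divisors of 1624 up to 812: [1, 2, 4, 7, 8, 14, 28, 29, 56, 58, 116, 203, 232, 406, 812]
phi values: [1, 1, 2, 6, 4, 6, 12, 28, 24, 28, 56, 168, 112, 168, 336]
Sum = 952


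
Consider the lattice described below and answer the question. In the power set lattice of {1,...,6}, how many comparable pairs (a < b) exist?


A comparable pair {a,b} has a < b or b < a in the order.
Count unordered pairs where one element is strictly below the other.
Examples: {{},{1}}, {{},{2}}, {{},{3}}, {{},{4}}, ...
Total comparable pairs: 665


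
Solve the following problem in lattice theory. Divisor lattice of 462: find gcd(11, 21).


In a divisor lattice, meet = gcd (greatest common divisor).
By Euclidean algorithm or factoring: gcd(11,21) = 1


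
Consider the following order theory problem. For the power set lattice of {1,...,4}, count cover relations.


A cover relation a -< b holds when a < b with no c strictly between.
Cover relations:
  {} -< {1}
  {} -< {2}
  {} -< {3}
  {} -< {4}
  {1} -< {1,2}
  {1} -< {1,3}
  {1} -< {1,4}
  {2} -< {1,2}
  ...24 more
Total: 32


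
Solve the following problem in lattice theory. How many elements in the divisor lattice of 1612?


Divisors of 1612: [1, 2, 4, 13, 26, 31, 52, 62, 124, 403, 806, 1612]
Count: 12


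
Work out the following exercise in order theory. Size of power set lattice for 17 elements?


Power set = 2^n.
2^17 = 131072


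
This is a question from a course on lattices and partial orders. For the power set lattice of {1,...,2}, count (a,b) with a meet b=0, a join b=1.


Complement pair (a,b): a meet b = bottom, a join b = top.
Here: A intersect B = {} and A union B = {1,...,2}.
Pairs found: ({},{1,2}), ({1},{2}), ({2},{1}), ({1,2},{})
Total ordered pairs: 4


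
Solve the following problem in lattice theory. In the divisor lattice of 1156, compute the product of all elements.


Divisors of 1156: [1, 2, 4, 17, 34, 68, 289, 578, 1156]
Product = n^(d(n)/2) = 1156^(9/2)
Product = 60716992766464


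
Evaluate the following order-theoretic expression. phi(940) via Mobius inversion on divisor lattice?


phi(n) = n * prod_{p|n} (1 - 1/p).
Prime divisors of 940: [2, 5, 47]
phi(940) = 940 * (1 - 1/2) * (1 - 1/5) * (1 - 1/47)
phi(940) = 368


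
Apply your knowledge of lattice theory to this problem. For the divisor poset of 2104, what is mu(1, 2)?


In a divisor lattice, mu(a,b) = mu(b/a) where mu is the classical Mobius function.
b/a = 2/1 = 2
Prime factorization of 2: primes [2]
2 is squarefree with 1 prime factor(s), so mu(2) = (-1)^1 = -1


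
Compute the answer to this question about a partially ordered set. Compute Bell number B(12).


B(n) = number of set partitions of an n-element set.
B(n) satisfies the recurrence: B(n+1) = sum_k C(n,k)*B(k).
B(12) = 4213597


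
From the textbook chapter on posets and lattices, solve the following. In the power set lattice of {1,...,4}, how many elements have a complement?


An element a is complemented if some b has a meet b = bottom, a join b = top.
every subset A has complement S\A, so all elements are complemented.
Complemented elements: {}, {1}, {2}, {3}, {4}, {1,2}, ... (10 more)
Count: 16


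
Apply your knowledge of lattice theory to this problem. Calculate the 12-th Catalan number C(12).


C(n) = C(2n, n) / (n+1).
C(24, 12) = 2704156
C(12) = 2704156 / 13 = 208012


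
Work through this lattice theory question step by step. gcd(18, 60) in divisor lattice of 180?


Meet=gcd.
gcd(18,60)=6


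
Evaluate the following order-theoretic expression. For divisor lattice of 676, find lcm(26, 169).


In a divisor lattice, join = lcm (least common multiple).
Compute lcm iteratively: start with first element, then lcm(current, next).
Elements: [26, 169]
lcm(26,169) = 338
Final lcm = 338


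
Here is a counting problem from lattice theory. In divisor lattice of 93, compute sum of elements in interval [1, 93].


Interval [1,93] in divisors of 93: [1, 3, 31, 93]
Sum = 128


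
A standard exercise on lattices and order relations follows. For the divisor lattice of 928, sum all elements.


sigma(n) = sum of divisors.
Divisors of 928: [1, 2, 4, 8, 16, 29, 32, 58, 116, 232, 464, 928]
Sum = 1890


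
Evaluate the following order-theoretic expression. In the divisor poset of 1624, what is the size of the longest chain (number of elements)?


A chain is a totally ordered subset; we count the number of elements in a maximum chain.
Compute, for each element x, the size of the longest chain ending at x:
  1: 1
  2: 2
  7: 2
  29: 2
  4: 3
  8: 4
  ...
A maximum chain: 1 < 2 < 4 < 8 < 56 < 1624
Number of elements in the longest chain: 6


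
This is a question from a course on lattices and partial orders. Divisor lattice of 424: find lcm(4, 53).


In a divisor lattice, join = lcm (least common multiple).
gcd(4,53) = 1
lcm(4,53) = 4*53/gcd = 212/1 = 212


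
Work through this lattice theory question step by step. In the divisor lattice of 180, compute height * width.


Height = length of longest chain minus 1; width = size of largest antichain.
A maximum chain: 1 | 5 | 15 | 45 | 90 | 180  (height 5).
A maximum antichain: {4, 6, 9, 10, 15}  (width 5).
Product = 5 * 5 = 25


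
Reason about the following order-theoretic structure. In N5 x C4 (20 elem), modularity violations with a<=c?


Modular law: if a <= c then a v (b ^ c) = (a v b) ^ c.
Check all triples (a,b,c) with a <= c among 20 elements.
  e.g. a=(a,0), b=(c,0), c=(b,0): lhs=(a,0) != rhs=(b,0)
  e.g. a=(a,0), b=(c,1), c=(b,0): lhs=(a,0) != rhs=(b,0)
Total violating triples: 40


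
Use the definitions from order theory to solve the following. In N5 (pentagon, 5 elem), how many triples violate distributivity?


Distributive law: a ^ (b v c) = (a ^ b) v (a ^ c).
Check all 5^3 = 125 ordered triples (a,b,c).
  e.g. a=b, b=a, c=c: lhs=b != rhs=a
  e.g. a=b, b=c, c=a: lhs=b != rhs=a
Total violating triples: 2


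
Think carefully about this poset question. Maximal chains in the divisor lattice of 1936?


A maximal chain goes from the minimum element to a maximal element via cover relations.
Counting all min-to-max paths in the cover graph.
Total maximal chains: 15


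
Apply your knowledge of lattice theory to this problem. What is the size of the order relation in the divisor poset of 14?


The order relation is {(a,b) : a <= b}, reflexive so it includes (a,a).
Examples: (1,1), (1,14), (1,2), (1,7), (14,14), ...
Total ordered pairs: 9


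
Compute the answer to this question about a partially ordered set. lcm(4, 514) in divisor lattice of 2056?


Join=lcm.
gcd(4,514)=2
lcm=1028


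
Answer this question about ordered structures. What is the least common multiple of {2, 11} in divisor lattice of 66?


In a divisor lattice, join = lcm (least common multiple).
Compute lcm iteratively: start with first element, then lcm(current, next).
Elements: [2, 11]
lcm(2,11) = 22
Final lcm = 22


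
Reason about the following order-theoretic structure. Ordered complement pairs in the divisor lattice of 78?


Complement pair (a,b): a meet b = bottom, a join b = top.
Here: gcd(a,b)=1 and lcm(a,b)=78, i.e. a*b=78 with a,b coprime.
Pairs found: (1,78), (2,39), (3,26), (6,13), ... (4 more)
Total ordered pairs: 8


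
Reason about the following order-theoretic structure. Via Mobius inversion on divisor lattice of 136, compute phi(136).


phi(n) = n * prod_{p|n} (1 - 1/p).
Prime divisors of 136: [2, 17]
phi(136) = 136 * (1 - 1/2) * (1 - 1/17)
phi(136) = 64


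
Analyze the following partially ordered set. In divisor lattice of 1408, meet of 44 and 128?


In a divisor lattice, meet = gcd (greatest common divisor).
By Euclidean algorithm or factoring: gcd(44,128) = 4


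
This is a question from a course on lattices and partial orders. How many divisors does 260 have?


Divisors of 260: [1, 2, 4, 5, 10, 13, 20, 26, 52, 65, 130, 260]
Count: 12


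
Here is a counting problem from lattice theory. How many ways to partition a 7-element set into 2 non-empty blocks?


S(n,k) = k*S(n-1,k) + S(n-1,k-1).
S(6,2) = 31, S(6,1) = 1
S(7,2) = 2*31 + 1 = 62 + 1
S(7,2) = 63


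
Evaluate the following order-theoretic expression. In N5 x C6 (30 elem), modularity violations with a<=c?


Modular law: if a <= c then a v (b ^ c) = (a v b) ^ c.
Check all triples (a,b,c) with a <= c among 30 elements.
  e.g. a=(a,0), b=(c,0), c=(b,0): lhs=(a,0) != rhs=(b,0)
  e.g. a=(a,0), b=(c,1), c=(b,0): lhs=(a,0) != rhs=(b,0)
Total violating triples: 126


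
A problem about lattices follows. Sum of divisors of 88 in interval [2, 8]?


Interval [2,8] in divisors of 88: [2, 4, 8]
Sum = 14


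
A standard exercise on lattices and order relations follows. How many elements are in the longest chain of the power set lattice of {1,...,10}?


A chain is a totally ordered subset; we count the number of elements in a maximum chain.
Compute, for each element x, the size of the longest chain ending at x:
  {}: 1
  {1}: 2
  {2}: 2
  {3}: 2
  {4}: 2
  {5}: 2
  ...
A maximum chain: {} < {1} < {1,2} < {1,2,3} < {1,2,3,4} < {1,2,3,4,5} < {1,2,3,4,5,6} < {1,2,3,4,5,6,7} < {1,2,3,4,5,6,7,8} < {1,2,3,4,5,6,7,8,9} < {1,2,3,4,5,6,7,8,9,10}
Number of elements in the longest chain: 11


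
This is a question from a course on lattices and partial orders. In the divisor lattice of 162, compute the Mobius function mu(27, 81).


In a divisor lattice, mu(a,b) = mu(b/a) where mu is the classical Mobius function.
b/a = 81/27 = 3
Prime factorization of 3: primes [3]
3 is squarefree with 1 prime factor(s), so mu(3) = (-1)^1 = -1


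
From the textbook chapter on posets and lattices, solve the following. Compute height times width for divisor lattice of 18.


Height = length of longest chain minus 1; width = size of largest antichain.
A maximum chain: 1 | 3 | 9 | 18  (height 3).
A maximum antichain: {2, 3}  (width 2).
Product = 3 * 2 = 6


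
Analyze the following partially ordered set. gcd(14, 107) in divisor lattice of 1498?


Meet=gcd.
gcd(14,107)=1


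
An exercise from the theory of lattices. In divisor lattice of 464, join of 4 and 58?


In a divisor lattice, join = lcm (least common multiple).
gcd(4,58) = 2
lcm(4,58) = 4*58/gcd = 232/2 = 116


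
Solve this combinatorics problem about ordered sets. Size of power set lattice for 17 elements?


Power set = 2^n.
2^17 = 131072


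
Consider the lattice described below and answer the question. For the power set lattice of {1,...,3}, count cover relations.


A cover relation a -< b holds when a < b with no c strictly between.
Cover relations:
  {} -< {1}
  {} -< {2}
  {} -< {3}
  {1} -< {1,2}
  {1} -< {1,3}
  {2} -< {1,2}
  {2} -< {2,3}
  {3} -< {1,3}
  ...4 more
Total: 12


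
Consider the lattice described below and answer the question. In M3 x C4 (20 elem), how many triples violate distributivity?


Distributive law: a ^ (b v c) = (a ^ b) v (a ^ c).
Check all 20^3 = 8000 ordered triples (a,b,c).
  e.g. a=(a1,0), b=(a2,0), c=(a3,0): lhs=(a1,0) != rhs=(0,0)
  e.g. a=(a1,0), b=(a2,0), c=(a3,1): lhs=(a1,0) != rhs=(0,0)
Total violating triples: 384


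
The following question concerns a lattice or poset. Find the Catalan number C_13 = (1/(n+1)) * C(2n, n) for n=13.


C(n) = C(2n, n) / (n+1).
C(26, 13) = 10400600
C(13) = 10400600 / 14 = 742900


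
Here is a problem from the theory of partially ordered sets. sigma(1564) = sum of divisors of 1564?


sigma(n) = sum of divisors.
Divisors of 1564: [1, 2, 4, 17, 23, 34, 46, 68, 92, 391, 782, 1564]
Sum = 3024


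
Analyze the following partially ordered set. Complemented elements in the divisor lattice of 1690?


An element a is complemented if some b has a meet b = bottom, a join b = top.
a is complemented iff gcd(a, n/a)=1, i.e. a is a unitary divisor of 1690.
Complemented elements: 1, 2, 5, 10, 169, 338, ... (2 more)
Count: 8


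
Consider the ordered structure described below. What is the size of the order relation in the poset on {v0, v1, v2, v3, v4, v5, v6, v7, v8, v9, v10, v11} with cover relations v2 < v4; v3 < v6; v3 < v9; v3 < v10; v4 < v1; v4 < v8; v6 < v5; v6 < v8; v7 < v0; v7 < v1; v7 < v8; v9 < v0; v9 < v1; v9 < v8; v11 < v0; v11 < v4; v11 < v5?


The order relation is {(a,b) : a <= b}, reflexive so it includes (a,a).
Examples: (v0,v0), (v1,v1), (v10,v10), (v11,v0), (v11,v1), ...
Total ordered pairs: 37


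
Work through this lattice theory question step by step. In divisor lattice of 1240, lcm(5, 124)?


Join=lcm.
gcd(5,124)=1
lcm=620


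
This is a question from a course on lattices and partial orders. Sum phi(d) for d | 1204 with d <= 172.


Divisors of 1204 up to 172: [1, 2, 4, 7, 14, 28, 43, 86, 172]
phi values: [1, 1, 2, 6, 6, 12, 42, 42, 84]
Sum = 196


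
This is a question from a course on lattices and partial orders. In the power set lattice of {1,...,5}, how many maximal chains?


A maximal chain goes from the minimum element to a maximal element via cover relations.
Counting all min-to-max paths in the cover graph.
Total maximal chains: 120


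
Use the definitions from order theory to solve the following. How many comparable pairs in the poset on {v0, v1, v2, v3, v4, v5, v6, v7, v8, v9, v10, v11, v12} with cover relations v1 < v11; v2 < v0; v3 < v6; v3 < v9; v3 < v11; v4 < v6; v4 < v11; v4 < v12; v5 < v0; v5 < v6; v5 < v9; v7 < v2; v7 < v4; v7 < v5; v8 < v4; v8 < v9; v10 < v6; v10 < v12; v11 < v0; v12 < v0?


A comparable pair {a,b} has a < b or b < a in the order.
Count unordered pairs where one element is strictly below the other.
Examples: {v0,v1}, {v0,v2}, {v0,v3}, {v0,v4}, ...
Total comparable pairs: 33


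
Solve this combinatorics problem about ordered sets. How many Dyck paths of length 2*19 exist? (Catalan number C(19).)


C(n) = C(2n, n) / (n+1).
C(38, 19) = 35345263800
C(19) = 35345263800 / 20 = 1767263190


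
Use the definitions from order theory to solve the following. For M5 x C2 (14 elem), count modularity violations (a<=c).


Modular law: if a <= c then a v (b ^ c) = (a v b) ^ c.
Check all triples (a,b,c) with a <= c among 14 elements.
This lattice is modular (diamonds M_m and their chain-products are modular).
Total violating triples: 0


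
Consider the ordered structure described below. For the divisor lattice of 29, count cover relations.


A cover relation a -< b holds when a < b with no c strictly between.
Cover relations:
  1 -< 29
Total: 1


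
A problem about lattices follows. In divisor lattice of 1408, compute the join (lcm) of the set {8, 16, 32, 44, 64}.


In a divisor lattice, join = lcm (least common multiple).
Compute lcm iteratively: start with first element, then lcm(current, next).
Elements: [8, 16, 32, 44, 64]
lcm(8,16) = 16
lcm(16,32) = 32
lcm(32,44) = 352
lcm(352,64) = 704
Final lcm = 704


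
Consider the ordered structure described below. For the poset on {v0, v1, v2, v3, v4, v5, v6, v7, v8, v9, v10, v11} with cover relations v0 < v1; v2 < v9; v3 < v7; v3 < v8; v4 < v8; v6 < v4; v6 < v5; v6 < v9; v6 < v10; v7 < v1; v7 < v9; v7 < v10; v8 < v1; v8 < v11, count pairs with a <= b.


The order relation is {(a,b) : a <= b}, reflexive so it includes (a,a).
Examples: (v0,v0), (v0,v1), (v1,v1), (v10,v10), (v11,v11), ...
Total ordered pairs: 35


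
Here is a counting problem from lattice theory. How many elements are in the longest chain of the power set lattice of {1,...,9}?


A chain is a totally ordered subset; we count the number of elements in a maximum chain.
Compute, for each element x, the size of the longest chain ending at x:
  {}: 1
  {1}: 2
  {2}: 2
  {3}: 2
  {4}: 2
  {5}: 2
  ...
A maximum chain: {} < {1} < {1,2} < {1,2,3} < {1,2,3,4} < {1,2,3,4,5} < {1,2,3,4,5,6} < {1,2,3,4,5,6,7} < {1,2,3,4,5,6,7,8} < {1,2,3,4,5,6,7,8,9}
Number of elements in the longest chain: 10


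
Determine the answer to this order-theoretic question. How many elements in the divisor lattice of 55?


Divisors of 55: [1, 5, 11, 55]
Count: 4


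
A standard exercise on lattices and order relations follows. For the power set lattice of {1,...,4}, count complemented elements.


An element a is complemented if some b has a meet b = bottom, a join b = top.
every subset A has complement S\A, so all elements are complemented.
Complemented elements: {}, {1}, {2}, {3}, {4}, {1,2}, ... (10 more)
Count: 16


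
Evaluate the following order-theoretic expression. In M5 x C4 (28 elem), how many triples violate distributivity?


Distributive law: a ^ (b v c) = (a ^ b) v (a ^ c).
Check all 28^3 = 21952 ordered triples (a,b,c).
  e.g. a=(a1,0), b=(a2,0), c=(a3,0): lhs=(a1,0) != rhs=(0,0)
  e.g. a=(a1,0), b=(a2,0), c=(a3,1): lhs=(a1,0) != rhs=(0,0)
Total violating triples: 3840


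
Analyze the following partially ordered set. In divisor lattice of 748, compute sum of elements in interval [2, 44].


Interval [2,44] in divisors of 748: [2, 4, 22, 44]
Sum = 72


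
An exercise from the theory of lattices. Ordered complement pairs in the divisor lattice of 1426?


Complement pair (a,b): a meet b = bottom, a join b = top.
Here: gcd(a,b)=1 and lcm(a,b)=1426, i.e. a*b=1426 with a,b coprime.
Pairs found: (1,1426), (2,713), (23,62), (31,46), ... (4 more)
Total ordered pairs: 8


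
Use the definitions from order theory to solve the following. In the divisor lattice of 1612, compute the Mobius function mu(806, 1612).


In a divisor lattice, mu(a,b) = mu(b/a) where mu is the classical Mobius function.
b/a = 1612/806 = 2
Prime factorization of 2: primes [2]
2 is squarefree with 1 prime factor(s), so mu(2) = (-1)^1 = -1


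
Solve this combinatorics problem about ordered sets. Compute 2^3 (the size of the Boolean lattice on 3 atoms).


Power set = 2^n.
2^3 = 8


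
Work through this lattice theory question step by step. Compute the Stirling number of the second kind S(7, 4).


S(n,k) = k*S(n-1,k) + S(n-1,k-1).
S(6,4) = 65, S(6,3) = 90
S(7,4) = 4*65 + 90 = 260 + 90
S(7,4) = 350


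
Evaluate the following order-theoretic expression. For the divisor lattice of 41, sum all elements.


sigma(n) = sum of divisors.
Divisors of 41: [1, 41]
Sum = 42


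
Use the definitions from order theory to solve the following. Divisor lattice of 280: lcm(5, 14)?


Join=lcm.
gcd(5,14)=1
lcm=70


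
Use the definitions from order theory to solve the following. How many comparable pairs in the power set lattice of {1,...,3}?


A comparable pair {a,b} has a < b or b < a in the order.
Count unordered pairs where one element is strictly below the other.
Examples: {{},{1}}, {{},{2}}, {{},{3}}, {{},{1,2}}, ...
Total comparable pairs: 19


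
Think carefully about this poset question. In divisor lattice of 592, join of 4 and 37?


In a divisor lattice, join = lcm (least common multiple).
gcd(4,37) = 1
lcm(4,37) = 4*37/gcd = 148/1 = 148


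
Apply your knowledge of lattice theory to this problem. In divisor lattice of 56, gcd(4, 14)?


Meet=gcd.
gcd(4,14)=2


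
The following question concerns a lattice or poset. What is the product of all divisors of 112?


Divisors of 112: [1, 2, 4, 7, 8, 14, 16, 28, 56, 112]
Product = n^(d(n)/2) = 112^(10/2)
Product = 17623416832


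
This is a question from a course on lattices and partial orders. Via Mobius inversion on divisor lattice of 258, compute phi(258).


phi(n) = n * prod_{p|n} (1 - 1/p).
Prime divisors of 258: [2, 3, 43]
phi(258) = 258 * (1 - 1/2) * (1 - 1/3) * (1 - 1/43)
phi(258) = 84


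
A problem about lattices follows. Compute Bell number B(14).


B(n) = number of set partitions of an n-element set.
B(n) satisfies the recurrence: B(n+1) = sum_k C(n,k)*B(k).
B(14) = 190899322


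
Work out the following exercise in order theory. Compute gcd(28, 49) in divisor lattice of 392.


In a divisor lattice, meet = gcd (greatest common divisor).
By Euclidean algorithm or factoring: gcd(28,49) = 7


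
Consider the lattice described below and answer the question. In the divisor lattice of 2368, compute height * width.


Height = length of longest chain minus 1; width = size of largest antichain.
A maximum chain: 1 | 37 | 74 | 148 | 296 | 592 | 1184 | 2368  (height 7).
A maximum antichain: {2, 37}  (width 2).
Product = 7 * 2 = 14


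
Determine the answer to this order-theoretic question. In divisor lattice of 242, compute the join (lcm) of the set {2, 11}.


In a divisor lattice, join = lcm (least common multiple).
Compute lcm iteratively: start with first element, then lcm(current, next).
Elements: [2, 11]
lcm(2,11) = 22
Final lcm = 22


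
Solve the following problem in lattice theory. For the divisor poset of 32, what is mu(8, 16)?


In a divisor lattice, mu(a,b) = mu(b/a) where mu is the classical Mobius function.
b/a = 16/8 = 2
Prime factorization of 2: primes [2]
2 is squarefree with 1 prime factor(s), so mu(2) = (-1)^1 = -1


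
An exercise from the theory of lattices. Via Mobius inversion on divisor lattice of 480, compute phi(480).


phi(n) = n * prod_{p|n} (1 - 1/p).
Prime divisors of 480: [2, 3, 5]
phi(480) = 480 * (1 - 1/2) * (1 - 1/3) * (1 - 1/5)
phi(480) = 128


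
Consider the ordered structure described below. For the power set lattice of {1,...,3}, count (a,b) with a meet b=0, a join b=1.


Complement pair (a,b): a meet b = bottom, a join b = top.
Here: A intersect B = {} and A union B = {1,...,3}.
Pairs found: ({},{1,2,3}), ({1},{2,3}), ({2},{1,3}), ({3},{1,2}), ... (4 more)
Total ordered pairs: 8


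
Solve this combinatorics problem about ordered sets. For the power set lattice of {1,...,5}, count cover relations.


A cover relation a -< b holds when a < b with no c strictly between.
Cover relations:
  {} -< {1}
  {} -< {2}
  {} -< {3}
  {} -< {4}
  {} -< {5}
  {1} -< {1,2}
  {1} -< {1,3}
  {1} -< {1,4}
  ...72 more
Total: 80


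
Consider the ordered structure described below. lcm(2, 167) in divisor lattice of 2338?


Join=lcm.
gcd(2,167)=1
lcm=334


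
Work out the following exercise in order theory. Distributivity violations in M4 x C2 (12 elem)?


Distributive law: a ^ (b v c) = (a ^ b) v (a ^ c).
Check all 12^3 = 1728 ordered triples (a,b,c).
  e.g. a=(a1,0), b=(a2,0), c=(a3,0): lhs=(a1,0) != rhs=(0,0)
  e.g. a=(a1,0), b=(a2,0), c=(a3,1): lhs=(a1,0) != rhs=(0,0)
Total violating triples: 192


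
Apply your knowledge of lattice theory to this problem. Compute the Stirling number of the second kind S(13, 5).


S(n,k) = k*S(n-1,k) + S(n-1,k-1).
S(12,5) = 1379400, S(12,4) = 611501
S(13,5) = 5*1379400 + 611501 = 6897000 + 611501
S(13,5) = 7508501


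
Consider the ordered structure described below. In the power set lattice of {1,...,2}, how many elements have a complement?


An element a is complemented if some b has a meet b = bottom, a join b = top.
every subset A has complement S\A, so all elements are complemented.
Complemented elements: {}, {1}, {2}, {1,2}
Count: 4


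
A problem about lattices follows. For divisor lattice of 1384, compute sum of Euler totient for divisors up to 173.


Divisors of 1384 up to 173: [1, 2, 4, 8, 173]
phi values: [1, 1, 2, 4, 172]
Sum = 180


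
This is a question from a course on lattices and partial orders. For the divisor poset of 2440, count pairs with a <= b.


The order relation is {(a,b) : a <= b}, reflexive so it includes (a,a).
Examples: (1,1), (1,10), (1,122), (1,1220), (1,2), ...
Total ordered pairs: 90


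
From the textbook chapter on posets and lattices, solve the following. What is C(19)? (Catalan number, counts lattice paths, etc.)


C(n) = C(2n, n) / (n+1).
C(38, 19) = 35345263800
C(19) = 35345263800 / 20 = 1767263190


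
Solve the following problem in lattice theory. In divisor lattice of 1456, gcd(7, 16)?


Meet=gcd.
gcd(7,16)=1


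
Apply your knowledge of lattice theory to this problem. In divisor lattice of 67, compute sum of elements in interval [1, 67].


Interval [1,67] in divisors of 67: [1, 67]
Sum = 68


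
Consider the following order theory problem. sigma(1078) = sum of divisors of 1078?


sigma(n) = sum of divisors.
Divisors of 1078: [1, 2, 7, 11, 14, 22, 49, 77, 98, 154, 539, 1078]
Sum = 2052


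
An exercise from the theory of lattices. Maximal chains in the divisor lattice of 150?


A maximal chain goes from the minimum element to a maximal element via cover relations.
Counting all min-to-max paths in the cover graph.
Total maximal chains: 12


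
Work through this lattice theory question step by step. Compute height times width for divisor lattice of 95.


Height = length of longest chain minus 1; width = size of largest antichain.
A maximum chain: 1 | 19 | 95  (height 2).
A maximum antichain: {5, 19}  (width 2).
Product = 2 * 2 = 4


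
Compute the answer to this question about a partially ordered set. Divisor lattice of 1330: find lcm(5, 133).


In a divisor lattice, join = lcm (least common multiple).
gcd(5,133) = 1
lcm(5,133) = 5*133/gcd = 665/1 = 665


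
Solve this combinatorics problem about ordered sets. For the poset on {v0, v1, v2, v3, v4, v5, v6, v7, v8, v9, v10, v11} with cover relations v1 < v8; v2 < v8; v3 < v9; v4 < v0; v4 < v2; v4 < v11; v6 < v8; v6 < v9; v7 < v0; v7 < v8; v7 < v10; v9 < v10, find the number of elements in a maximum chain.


A chain is a totally ordered subset; we count the number of elements in a maximum chain.
Compute, for each element x, the size of the longest chain ending at x:
  v1: 1
  v3: 1
  v4: 1
  v5: 1
  v6: 1
  v7: 1
  ...
A maximum chain: v4 < v2 < v8
Number of elements in the longest chain: 3


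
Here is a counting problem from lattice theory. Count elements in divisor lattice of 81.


Divisors of 81: [1, 3, 9, 27, 81]
Count: 5


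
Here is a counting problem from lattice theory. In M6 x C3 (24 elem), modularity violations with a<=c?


Modular law: if a <= c then a v (b ^ c) = (a v b) ^ c.
Check all triples (a,b,c) with a <= c among 24 elements.
This lattice is modular (diamonds M_m and their chain-products are modular).
Total violating triples: 0
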